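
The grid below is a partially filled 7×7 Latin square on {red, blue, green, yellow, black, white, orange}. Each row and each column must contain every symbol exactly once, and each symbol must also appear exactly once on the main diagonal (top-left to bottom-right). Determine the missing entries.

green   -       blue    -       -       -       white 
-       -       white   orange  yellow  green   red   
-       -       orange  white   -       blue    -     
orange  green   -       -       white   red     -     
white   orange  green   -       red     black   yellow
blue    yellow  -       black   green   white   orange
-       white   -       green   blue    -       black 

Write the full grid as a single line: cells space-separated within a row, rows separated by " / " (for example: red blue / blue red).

green black blue red orange yellow white / black blue white orange yellow green red / yellow red orange white black blue green / orange green black yellow white red blue / white orange green blue red black yellow / blue yellow red black green white orange / red white yellow green blue orange black

(r2,c1) = black
(r2,c2) = blue
(r3,c5) = black
(r3,c7) = green
(r4,c4) = yellow
(r4,c7) = blue
(r5,c4) = blue
(r6,c3) = red
(r7,c3) = yellow
(r7,c6) = orange
(r1,c4) = red
(r1,c5) = orange
(r1,c6) = yellow
(r3,c2) = red
(r4,c3) = black
(r7,c1) = red
(r1,c2) = black
(r3,c1) = yellow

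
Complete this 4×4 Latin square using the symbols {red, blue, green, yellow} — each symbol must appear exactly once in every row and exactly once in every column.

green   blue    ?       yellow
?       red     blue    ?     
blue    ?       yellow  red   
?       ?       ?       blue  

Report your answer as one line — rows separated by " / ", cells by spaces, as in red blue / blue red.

(r1,c3) = red
(r2,c1) = yellow
(r2,c4) = green
(r3,c2) = green
(r4,c1) = red
(r4,c2) = yellow
(r4,c3) = green

green blue red yellow / yellow red blue green / blue green yellow red / red yellow green blue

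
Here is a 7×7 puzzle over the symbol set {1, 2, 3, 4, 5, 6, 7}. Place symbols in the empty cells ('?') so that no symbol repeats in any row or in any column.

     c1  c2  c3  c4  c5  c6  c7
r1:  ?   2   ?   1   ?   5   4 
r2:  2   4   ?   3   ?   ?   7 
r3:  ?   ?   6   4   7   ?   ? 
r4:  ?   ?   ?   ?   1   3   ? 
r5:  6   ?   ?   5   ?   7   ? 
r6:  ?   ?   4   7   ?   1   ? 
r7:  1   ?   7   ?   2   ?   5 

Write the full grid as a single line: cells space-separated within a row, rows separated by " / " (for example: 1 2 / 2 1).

7 2 3 1 6 5 4 / 2 4 1 3 5 6 7 / 3 5 6 4 7 2 1 / 4 7 5 2 1 3 6 / 6 1 2 5 4 7 3 / 5 6 4 7 3 1 2 / 1 3 7 6 2 4 5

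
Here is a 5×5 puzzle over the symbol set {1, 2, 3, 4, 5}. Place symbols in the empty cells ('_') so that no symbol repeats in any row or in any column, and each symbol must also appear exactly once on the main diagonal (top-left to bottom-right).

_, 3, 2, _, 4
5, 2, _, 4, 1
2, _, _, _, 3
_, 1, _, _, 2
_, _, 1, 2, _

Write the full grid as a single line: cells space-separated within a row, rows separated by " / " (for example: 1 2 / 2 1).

1 3 2 5 4 / 5 2 3 4 1 / 2 5 4 1 3 / 4 1 5 3 2 / 3 4 1 2 5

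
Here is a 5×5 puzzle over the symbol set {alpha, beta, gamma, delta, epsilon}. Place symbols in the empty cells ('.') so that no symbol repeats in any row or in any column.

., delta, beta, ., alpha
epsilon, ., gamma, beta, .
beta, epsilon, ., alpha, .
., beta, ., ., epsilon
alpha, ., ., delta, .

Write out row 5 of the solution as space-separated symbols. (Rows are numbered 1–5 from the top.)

(r1,c1): row 1 has {alpha,beta,delta}; column 1 has {alpha,beta,epsilon}, so it must be gamma.
(r1,c4): row 1 has {alpha,beta,gamma,delta}; column 4 has {alpha,beta,delta}, so it must be epsilon.
(r2,c2): row 2 has {beta,gamma,epsilon}; column 2 has {beta,delta,epsilon}, so it must be alpha.
(r2,c5): row 2 has {alpha,beta,gamma,epsilon}; column 5 has {alpha,epsilon}, so it must be delta.
(r3,c3): row 3 has {alpha,beta,epsilon}; column 3 has {beta,gamma}, so it must be delta.
(r3,c5): row 3 has {alpha,beta,delta,epsilon}; column 5 has {alpha,delta,epsilon}, so it must be gamma.
(r4,c1): row 4 has {beta,epsilon}; column 1 has {alpha,beta,gamma,epsilon}, so it must be delta.
(r4,c3): row 4 has {beta,delta,epsilon}; column 3 has {beta,gamma,delta}, so it must be alpha.
(r4,c4): row 4 has {alpha,beta,delta,epsilon}; column 4 has {alpha,beta,delta,epsilon}, so it must be gamma.
(r5,c2): row 5 has {alpha,delta}; column 2 has {alpha,beta,delta,epsilon}, so it must be gamma.
(r5,c3): row 5 has {alpha,gamma,delta}; column 3 has {alpha,beta,gamma,delta}, so it must be epsilon.
(r5,c5): row 5 has {alpha,gamma,delta,epsilon}; column 5 has {alpha,gamma,delta,epsilon}, so it must be beta.

alpha gamma epsilon delta beta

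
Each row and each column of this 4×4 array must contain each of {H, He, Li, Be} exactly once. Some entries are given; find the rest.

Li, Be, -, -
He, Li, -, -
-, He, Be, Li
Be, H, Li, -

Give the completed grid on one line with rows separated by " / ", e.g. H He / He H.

(r2,c3) = H
(r2,c4) = Be
(r3,c1) = H
(r4,c4) = He
(r1,c3) = He
(r1,c4) = H

Li Be He H / He Li H Be / H He Be Li / Be H Li He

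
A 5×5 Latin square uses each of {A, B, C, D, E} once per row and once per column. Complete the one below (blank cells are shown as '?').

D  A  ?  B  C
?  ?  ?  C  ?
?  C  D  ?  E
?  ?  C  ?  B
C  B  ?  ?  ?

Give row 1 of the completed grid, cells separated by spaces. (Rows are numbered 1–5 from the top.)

(r1,c3) = E

D A E B C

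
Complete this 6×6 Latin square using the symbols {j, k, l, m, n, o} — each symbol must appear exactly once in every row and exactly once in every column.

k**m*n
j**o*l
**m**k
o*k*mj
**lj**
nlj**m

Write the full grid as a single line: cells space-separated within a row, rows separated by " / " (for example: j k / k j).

k j o m l n / j m n o k l / l o m n j k / o n k l m j / m k l j n o / n l j k o m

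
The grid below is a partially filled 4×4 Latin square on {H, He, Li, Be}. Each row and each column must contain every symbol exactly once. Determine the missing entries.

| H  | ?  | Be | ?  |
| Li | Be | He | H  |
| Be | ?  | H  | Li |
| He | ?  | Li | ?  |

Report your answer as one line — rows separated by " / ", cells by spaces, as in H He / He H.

H Li Be He / Li Be He H / Be He H Li / He H Li Be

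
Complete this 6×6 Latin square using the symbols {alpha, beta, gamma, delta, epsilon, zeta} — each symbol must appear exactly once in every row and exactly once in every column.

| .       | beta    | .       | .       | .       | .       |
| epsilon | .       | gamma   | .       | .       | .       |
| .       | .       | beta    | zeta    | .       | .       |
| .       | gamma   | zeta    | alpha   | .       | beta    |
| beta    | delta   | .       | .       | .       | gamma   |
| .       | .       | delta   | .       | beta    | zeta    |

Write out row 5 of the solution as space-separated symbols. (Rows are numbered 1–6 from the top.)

(r4,c1) = delta
(r4,c5) = epsilon
(r5,c4) = epsilon
(r6,c4) = gamma
(r1,c4) = delta
(r2,c4) = beta
(r5,c3) = alpha
(r5,c5) = zeta

beta delta alpha epsilon zeta gamma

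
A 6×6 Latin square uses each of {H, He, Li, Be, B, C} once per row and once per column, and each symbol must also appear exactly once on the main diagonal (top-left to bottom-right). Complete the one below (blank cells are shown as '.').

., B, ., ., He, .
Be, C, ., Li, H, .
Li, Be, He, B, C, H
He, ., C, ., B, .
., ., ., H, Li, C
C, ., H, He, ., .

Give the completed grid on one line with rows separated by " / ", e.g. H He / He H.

H B Li C He Be / Be C B Li H He / Li Be He B C H / He H C Be B Li / B He Be H Li C / C Li H He Be B

(r1,c1): row 1 has {He,B}; column 1 has {He,Li,Be,C}; the diagonal has {He,Li,C}, so it must be H.
(r2,c3): row 2 has {H,Li,Be,C}; column 3 has {H,He,C}, so it must be B.
(r2,c6): row 2 has {H,Li,Be,B,C}; column 6 has {H,C}, so it must be He.
(r4,c4): row 4 has {He,B,C}; column 4 has {H,He,Li,B}; the diagonal has {H,He,Li,C}, so it must be Be.
(r4,c6): row 4 has {He,Be,B,C}; column 6 has {H,He,C}, so it must be Li.
(r5,c1): row 5 has {H,Li,C}; column 1 has {H,He,Li,Be,C}, so it must be B.
(r5,c2): row 5 has {H,Li,B,C}; column 2 has {Be,B,C}, so it must be He.
(r5,c3): row 5 has {H,He,Li,B,C}; column 3 has {H,He,B,C}, so it must be Be.
(r6,c2): row 6 has {H,He,C}; column 2 has {He,Be,B,C}, so it must be Li.
(r6,c5): row 6 has {H,He,Li,C}; column 5 has {H,He,Li,B,C}, so it must be Be.
(r6,c6): row 6 has {H,He,Li,Be,C}; column 6 has {H,He,Li,C}; the diagonal has {H,He,Li,Be,C}, so it must be B.
(r1,c3): row 1 has {H,He,B}; column 3 has {H,He,Be,B,C}, so it must be Li.
(r1,c4): row 1 has {H,He,Li,B}; column 4 has {H,He,Li,Be,B}, so it must be C.
(r1,c6): row 1 has {H,He,Li,B,C}; column 6 has {H,He,Li,B,C}, so it must be Be.
(r4,c2): row 4 has {He,Li,Be,B,C}; column 2 has {He,Li,Be,B,C}, so it must be H.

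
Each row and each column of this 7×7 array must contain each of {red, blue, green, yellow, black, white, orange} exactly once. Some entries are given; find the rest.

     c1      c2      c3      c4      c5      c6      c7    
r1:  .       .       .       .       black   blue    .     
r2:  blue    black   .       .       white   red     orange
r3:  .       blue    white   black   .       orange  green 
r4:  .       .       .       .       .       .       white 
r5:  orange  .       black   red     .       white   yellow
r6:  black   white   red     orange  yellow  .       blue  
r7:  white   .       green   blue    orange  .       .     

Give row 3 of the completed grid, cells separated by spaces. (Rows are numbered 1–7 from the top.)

(r1,c7) = red
(r2,c3) = yellow
(r2,c4) = green
(r3,c5) = red
(r4,c4) = yellow
(r5,c2) = green
(r5,c5) = blue
(r6,c6) = green
(r7,c7) = black
(r1,c3) = orange
(r1,c4) = white
(r3,c1) = yellow

yellow blue white black red orange green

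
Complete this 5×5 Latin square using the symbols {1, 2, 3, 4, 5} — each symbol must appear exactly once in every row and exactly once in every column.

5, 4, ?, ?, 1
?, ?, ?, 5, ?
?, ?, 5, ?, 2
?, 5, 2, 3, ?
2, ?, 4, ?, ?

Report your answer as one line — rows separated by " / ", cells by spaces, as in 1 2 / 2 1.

5 4 3 2 1 / 4 2 1 5 3 / 3 1 5 4 2 / 1 5 2 3 4 / 2 3 4 1 5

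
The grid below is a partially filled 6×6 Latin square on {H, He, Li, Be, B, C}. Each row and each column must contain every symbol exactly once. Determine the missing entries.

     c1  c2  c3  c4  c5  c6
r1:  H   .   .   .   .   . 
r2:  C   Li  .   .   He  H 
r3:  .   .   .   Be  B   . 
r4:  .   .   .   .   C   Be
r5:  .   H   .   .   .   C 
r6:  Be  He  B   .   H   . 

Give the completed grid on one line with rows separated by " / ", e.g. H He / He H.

H Be C He Li B / C Li Be B He H / Li C H Be B He / He B Li H C Be / B H He Li Be C / Be He B C H Li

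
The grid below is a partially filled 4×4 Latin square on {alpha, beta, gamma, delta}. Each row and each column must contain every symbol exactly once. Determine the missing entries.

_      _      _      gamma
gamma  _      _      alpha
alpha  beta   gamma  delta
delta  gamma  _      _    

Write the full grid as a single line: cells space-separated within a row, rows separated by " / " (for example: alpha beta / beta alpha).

row 1 has {gamma}; column 1 has {alpha,gamma,delta} — only beta is left for (r1,c1).
row 2 has {alpha,gamma}; column 2 has {beta,gamma} — only delta is left for (r2,c2).
row 2 has {alpha,gamma,delta}; column 3 has {gamma} — only beta is left for (r2,c3).
row 4 has {gamma,delta}; column 3 has {beta,gamma} — only alpha is left for (r4,c3).
row 4 has {alpha,gamma,delta}; column 4 has {alpha,gamma,delta} — only beta is left for (r4,c4).
row 1 has {beta,gamma}; column 2 has {beta,gamma,delta} — only alpha is left for (r1,c2).
row 1 has {alpha,beta,gamma}; column 3 has {alpha,beta,gamma} — only delta is left for (r1,c3).

beta alpha delta gamma / gamma delta beta alpha / alpha beta gamma delta / delta gamma alpha beta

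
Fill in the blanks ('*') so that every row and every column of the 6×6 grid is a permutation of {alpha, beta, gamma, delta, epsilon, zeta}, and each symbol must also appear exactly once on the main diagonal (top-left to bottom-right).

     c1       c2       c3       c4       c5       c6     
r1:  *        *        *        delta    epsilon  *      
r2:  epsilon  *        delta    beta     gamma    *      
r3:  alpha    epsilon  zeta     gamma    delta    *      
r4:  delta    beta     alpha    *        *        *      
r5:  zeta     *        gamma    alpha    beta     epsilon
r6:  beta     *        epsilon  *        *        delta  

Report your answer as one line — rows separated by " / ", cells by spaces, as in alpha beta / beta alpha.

row 1 has {delta,epsilon}; column 1 has {alpha,beta,delta,epsilon,zeta}; the diagonal has {beta,delta,zeta} — only gamma is left for (r1,c1).
row 1 has {gamma,delta,epsilon}; column 3 has {alpha,gamma,delta,epsilon,zeta} — only beta is left for (r1,c3).
row 2 has {beta,gamma,delta,epsilon}; column 2 has {beta,epsilon}; the diagonal has {beta,gamma,delta,zeta} — only alpha is left for (r2,c2).
row 2 has {alpha,beta,gamma,delta,epsilon}; column 6 has {delta,epsilon} — only zeta is left for (r2,c6).
row 3 has {alpha,gamma,delta,epsilon,zeta}; column 6 has {delta,epsilon,zeta} — only beta is left for (r3,c6).
row 4 has {alpha,beta,delta}; column 4 has {alpha,beta,gamma,delta}; the diagonal has {alpha,beta,gamma,delta,zeta} — only epsilon is left for (r4,c4).
row 4 has {alpha,beta,delta,epsilon}; column 5 has {beta,gamma,delta,epsilon} — only zeta is left for (r4,c5).
row 4 has {alpha,beta,delta,epsilon,zeta}; column 6 has {beta,delta,epsilon,zeta} — only gamma is left for (r4,c6).
row 5 has {alpha,beta,gamma,epsilon,zeta}; column 2 has {alpha,beta,epsilon} — only delta is left for (r5,c2).
row 6 has {beta,delta,epsilon}; column 4 has {alpha,beta,gamma,delta,epsilon} — only zeta is left for (r6,c4).
row 6 has {beta,delta,epsilon,zeta}; column 5 has {beta,gamma,delta,epsilon,zeta} — only alpha is left for (r6,c5).
row 1 has {beta,gamma,delta,epsilon}; column 2 has {alpha,beta,delta,epsilon} — only zeta is left for (r1,c2).
row 1 has {beta,gamma,delta,epsilon,zeta}; column 6 has {beta,gamma,delta,epsilon,zeta} — only alpha is left for (r1,c6).
row 6 has {alpha,beta,delta,epsilon,zeta}; column 2 has {alpha,beta,delta,epsilon,zeta} — only gamma is left for (r6,c2).

gamma zeta beta delta epsilon alpha / epsilon alpha delta beta gamma zeta / alpha epsilon zeta gamma delta beta / delta beta alpha epsilon zeta gamma / zeta delta gamma alpha beta epsilon / beta gamma epsilon zeta alpha delta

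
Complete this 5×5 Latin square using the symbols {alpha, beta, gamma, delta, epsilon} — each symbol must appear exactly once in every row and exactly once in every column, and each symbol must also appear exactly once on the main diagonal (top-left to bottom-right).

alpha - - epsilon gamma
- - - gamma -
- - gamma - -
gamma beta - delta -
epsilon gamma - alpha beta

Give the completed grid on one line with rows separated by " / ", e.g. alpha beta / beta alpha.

alpha delta beta epsilon gamma / beta epsilon alpha gamma delta / delta alpha gamma beta epsilon / gamma beta epsilon delta alpha / epsilon gamma delta alpha beta

(r1,c2): row 1 has {alpha,gamma,epsilon}; column 2 has {beta,gamma}, so it must be delta.
(r1,c3): row 1 has {alpha,gamma,delta,epsilon}; column 3 has {gamma}, so it must be beta.
(r2,c2): row 2 has {gamma}; column 2 has {beta,gamma,delta}; the diagonal has {alpha,beta,gamma,delta}, so it must be epsilon.
(r3,c2): row 3 has {gamma}; column 2 has {beta,gamma,delta,epsilon}, so it must be alpha.
(r3,c4): row 3 has {alpha,gamma}; column 4 has {alpha,gamma,delta,epsilon}, so it must be beta.
(r5,c3): row 5 has {alpha,beta,gamma,epsilon}; column 3 has {beta,gamma}, so it must be delta.
(r2,c3): row 2 has {gamma,epsilon}; column 3 has {beta,gamma,delta}, so it must be alpha.
(r2,c5): row 2 has {alpha,gamma,epsilon}; column 5 has {beta,gamma}, so it must be delta.
(r3,c1): row 3 has {alpha,beta,gamma}; column 1 has {alpha,gamma,epsilon}, so it must be delta.
(r3,c5): row 3 has {alpha,beta,gamma,delta}; column 5 has {beta,gamma,delta}, so it must be epsilon.
(r4,c3): row 4 has {beta,gamma,delta}; column 3 has {alpha,beta,gamma,delta}, so it must be epsilon.
(r4,c5): row 4 has {beta,gamma,delta,epsilon}; column 5 has {beta,gamma,delta,epsilon}, so it must be alpha.
(r2,c1): row 2 has {alpha,gamma,delta,epsilon}; column 1 has {alpha,gamma,delta,epsilon}, so it must be beta.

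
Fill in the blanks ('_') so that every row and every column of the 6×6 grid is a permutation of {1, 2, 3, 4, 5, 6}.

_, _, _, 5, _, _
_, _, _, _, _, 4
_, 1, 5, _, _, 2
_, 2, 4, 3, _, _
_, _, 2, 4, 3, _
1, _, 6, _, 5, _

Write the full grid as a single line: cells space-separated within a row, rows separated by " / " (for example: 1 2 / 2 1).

4 3 1 5 2 6 / 2 5 3 1 6 4 / 3 1 5 6 4 2 / 6 2 4 3 1 5 / 5 6 2 4 3 1 / 1 4 6 2 5 3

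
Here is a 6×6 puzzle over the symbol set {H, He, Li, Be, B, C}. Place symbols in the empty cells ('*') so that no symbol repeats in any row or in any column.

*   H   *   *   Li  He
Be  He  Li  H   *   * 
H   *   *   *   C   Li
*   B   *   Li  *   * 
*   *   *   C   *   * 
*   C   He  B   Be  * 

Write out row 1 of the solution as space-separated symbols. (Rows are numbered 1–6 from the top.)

B H C Be Li He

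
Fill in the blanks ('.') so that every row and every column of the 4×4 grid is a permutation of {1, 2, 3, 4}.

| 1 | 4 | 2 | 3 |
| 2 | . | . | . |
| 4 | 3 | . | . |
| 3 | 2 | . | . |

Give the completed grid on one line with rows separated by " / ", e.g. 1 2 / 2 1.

1 4 2 3 / 2 1 3 4 / 4 3 1 2 / 3 2 4 1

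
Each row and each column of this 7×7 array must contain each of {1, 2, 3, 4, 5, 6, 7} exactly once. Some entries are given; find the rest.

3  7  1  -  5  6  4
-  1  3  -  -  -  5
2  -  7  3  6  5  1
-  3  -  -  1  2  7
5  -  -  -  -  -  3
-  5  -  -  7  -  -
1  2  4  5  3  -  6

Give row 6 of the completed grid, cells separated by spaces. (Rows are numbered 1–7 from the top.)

(r1,c4): row 1 has {1,3,4,5,6,7}; column 4 has {3,5}, so it must be 2.
(r3,c2): row 3 has {1,2,3,5,6,7}; column 2 has {1,2,3,5,7}, so it must be 4.
(r5,c2): row 5 has {3,5}; column 2 has {1,2,3,4,5,7}, so it must be 6.
(r5,c3): row 5 has {3,5,6}; column 3 has {1,3,4,7}, so it must be 2.
(r5,c5): row 5 has {2,3,5,6}; column 5 has {1,3,5,6,7}, so it must be 4.
(r6,c3): row 6 has {5,7}; column 3 has {1,2,3,4,7}, so it must be 6.
(r6,c7): row 6 has {5,6,7}; column 7 has {1,3,4,5,6,7}, so it must be 2.
(r7,c6): row 7 has {1,2,3,4,5,6}; column 6 has {2,5,6}, so it must be 7.
(r2,c5): row 2 has {1,3,5}; column 5 has {1,3,4,5,6,7}, so it must be 2.
(r2,c6): row 2 has {1,2,3,5}; column 6 has {2,5,6,7}, so it must be 4.
(r4,c3): row 4 has {1,2,3,7}; column 3 has {1,2,3,4,6,7}, so it must be 5.
(r5,c6): row 5 has {2,3,4,5,6}; column 6 has {2,4,5,6,7}, so it must be 1.
(r6,c1): row 6 has {2,5,6,7}; column 1 has {1,2,3,5}, so it must be 4.
(r6,c4): row 6 has {2,4,5,6,7}; column 4 has {2,3,5}, so it must be 1.
(r6,c6): row 6 has {1,2,4,5,6,7}; column 6 has {1,2,4,5,6,7}, so it must be 3.

4 5 6 1 7 3 2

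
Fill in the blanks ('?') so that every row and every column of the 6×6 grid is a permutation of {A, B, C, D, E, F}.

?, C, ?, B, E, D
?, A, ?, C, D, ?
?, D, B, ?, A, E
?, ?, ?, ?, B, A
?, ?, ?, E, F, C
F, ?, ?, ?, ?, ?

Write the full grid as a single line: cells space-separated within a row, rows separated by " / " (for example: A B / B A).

A C F B E D / B A E C D F / C D B F A E / E F C D B A / D B A E F C / F E D A C B

At row 1, column 1: row 1 has {B,C,D,E}; column 1 has {F}; that leaves A.
At row 1, column 3: row 1 has {A,B,C,D,E}; column 3 has {B}; that leaves F.
At row 2, column 3: row 2 has {A,C,D}; column 3 has {B,F}; that leaves E.
At row 3, column 1: row 3 has {A,B,D,E}; column 1 has {A,F}; that leaves C.
At row 3, column 4: row 3 has {A,B,C,D,E}; column 4 has {B,C,E}; that leaves F.
At row 4, column 4: row 4 has {A,B}; column 4 has {B,C,E,F}; that leaves D.
At row 5, column 2: row 5 has {C,E,F}; column 2 has {A,C,D}; that leaves B.
At row 6, column 2: row 6 has {F}; column 2 has {A,B,C,D}; that leaves E.
At row 6, column 4: row 6 has {E,F}; column 4 has {B,C,D,E,F}; that leaves A.
At row 6, column 5: row 6 has {A,E,F}; column 5 has {A,B,D,E,F}; that leaves C.
At row 6, column 6: row 6 has {A,C,E,F}; column 6 has {A,C,D,E}; that leaves B.
At row 2, column 1: row 2 has {A,C,D,E}; column 1 has {A,C,F}; that leaves B.
At row 2, column 6: row 2 has {A,B,C,D,E}; column 6 has {A,B,C,D,E}; that leaves F.
At row 4, column 1: row 4 has {A,B,D}; column 1 has {A,B,C,F}; that leaves E.
At row 4, column 2: row 4 has {A,B,D,E}; column 2 has {A,B,C,D,E}; that leaves F.
At row 4, column 3: row 4 has {A,B,D,E,F}; column 3 has {B,E,F}; that leaves C.
At row 5, column 1: row 5 has {B,C,E,F}; column 1 has {A,B,C,E,F}; that leaves D.
At row 5, column 3: row 5 has {B,C,D,E,F}; column 3 has {B,C,E,F}; that leaves A.
At row 6, column 3: row 6 has {A,B,C,E,F}; column 3 has {A,B,C,E,F}; that leaves D.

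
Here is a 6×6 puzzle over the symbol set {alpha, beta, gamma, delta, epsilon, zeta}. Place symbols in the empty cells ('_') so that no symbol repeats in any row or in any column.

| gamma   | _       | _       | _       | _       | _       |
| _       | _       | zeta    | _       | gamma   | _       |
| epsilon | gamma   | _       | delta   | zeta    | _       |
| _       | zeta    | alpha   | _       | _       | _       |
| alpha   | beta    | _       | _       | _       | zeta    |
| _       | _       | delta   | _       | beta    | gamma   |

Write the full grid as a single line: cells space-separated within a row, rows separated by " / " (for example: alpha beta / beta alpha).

gamma delta epsilon zeta alpha beta / delta alpha zeta beta gamma epsilon / epsilon gamma beta delta zeta alpha / beta zeta alpha gamma epsilon delta / alpha beta gamma epsilon delta zeta / zeta epsilon delta alpha beta gamma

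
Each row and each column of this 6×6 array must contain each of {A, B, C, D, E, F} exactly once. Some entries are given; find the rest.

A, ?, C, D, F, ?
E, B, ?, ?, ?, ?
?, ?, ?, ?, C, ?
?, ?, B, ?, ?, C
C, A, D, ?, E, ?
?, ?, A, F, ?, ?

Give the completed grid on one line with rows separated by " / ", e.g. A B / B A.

row 1 has {A,C,D,F}; column 2 has {A,B} — only E is left for (r1,c2).
row 1 has {A,C,D,E,F}; column 6 has {C} — only B is left for (r1,c6).
row 2 has {B,E}; column 3 has {A,B,C,D} — only F is left for (r2,c3).
row 3 has {C}; column 3 has {A,B,C,D,F} — only E is left for (r3,c3).
row 5 has {A,C,D,E}; column 4 has {D,F} — only B is left for (r5,c4).
row 5 has {A,B,C,D,E}; column 6 has {B,C} — only F is left for (r5,c6).
row 3 has {C,E}; column 4 has {B,D,F} — only A is left for (r3,c4).
row 3 has {A,C,E}; column 6 has {B,C,F} — only D is left for (r3,c6).
row 4 has {B,C}; column 4 has {A,B,D,F} — only E is left for (r4,c4).
row 6 has {A,F}; column 6 has {B,C,D,F} — only E is left for (r6,c6).
row 2 has {B,E,F}; column 4 has {A,B,D,E,F} — only C is left for (r2,c4).
row 2 has {B,C,E,F}; column 6 has {B,C,D,E,F} — only A is left for (r2,c6).
row 3 has {A,C,D,E}; column 2 has {A,B,E} — only F is left for (r3,c2).
row 4 has {B,C,E}; column 2 has {A,B,E,F} — only D is left for (r4,c2).
row 4 has {B,C,D,E}; column 5 has {C,E,F} — only A is left for (r4,c5).
row 6 has {A,E,F}; column 2 has {A,B,D,E,F} — only C is left for (r6,c2).
row 2 has {A,B,C,E,F}; column 5 has {A,C,E,F} — only D is left for (r2,c5).
row 3 has {A,C,D,E,F}; column 1 has {A,C,E} — only B is left for (r3,c1).
row 4 has {A,B,C,D,E}; column 1 has {A,B,C,E} — only F is left for (r4,c1).
row 6 has {A,C,E,F}; column 1 has {A,B,C,E,F} — only D is left for (r6,c1).
row 6 has {A,C,D,E,F}; column 5 has {A,C,D,E,F} — only B is left for (r6,c5).

A E C D F B / E B F C D A / B F E A C D / F D B E A C / C A D B E F / D C A F B E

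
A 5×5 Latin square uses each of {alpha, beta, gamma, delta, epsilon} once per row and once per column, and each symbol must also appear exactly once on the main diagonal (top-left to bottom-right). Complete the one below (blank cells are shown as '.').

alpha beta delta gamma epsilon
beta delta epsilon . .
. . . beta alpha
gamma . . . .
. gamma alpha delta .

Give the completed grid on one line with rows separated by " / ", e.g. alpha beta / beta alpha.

alpha beta delta gamma epsilon / beta delta epsilon alpha gamma / delta epsilon gamma beta alpha / gamma alpha beta epsilon delta / epsilon gamma alpha delta beta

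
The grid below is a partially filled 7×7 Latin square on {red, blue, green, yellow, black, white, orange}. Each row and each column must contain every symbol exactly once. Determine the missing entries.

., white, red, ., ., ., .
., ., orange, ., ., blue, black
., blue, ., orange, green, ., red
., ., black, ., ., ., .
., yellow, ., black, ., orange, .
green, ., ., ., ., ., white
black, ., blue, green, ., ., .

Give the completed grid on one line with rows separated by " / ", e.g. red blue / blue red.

blue white red yellow black green orange / white green orange red yellow blue black / yellow blue white orange green black red / orange red black white blue yellow green / red yellow green black white orange blue / green black yellow blue orange red white / black orange blue green red white yellow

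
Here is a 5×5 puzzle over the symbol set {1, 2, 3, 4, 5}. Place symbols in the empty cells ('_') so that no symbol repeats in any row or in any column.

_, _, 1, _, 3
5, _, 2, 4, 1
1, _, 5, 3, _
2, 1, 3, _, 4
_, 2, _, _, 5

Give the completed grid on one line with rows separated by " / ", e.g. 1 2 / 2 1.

4 5 1 2 3 / 5 3 2 4 1 / 1 4 5 3 2 / 2 1 3 5 4 / 3 2 4 1 5

row 1 has {1,3}; column 1 has {1,2,5} — only 4 is left for (r1,c1).
row 1 has {1,3,4}; column 2 has {1,2} — only 5 is left for (r1,c2).
row 1 has {1,3,4,5}; column 4 has {3,4} — only 2 is left for (r1,c4).
row 2 has {1,2,4,5}; column 2 has {1,2,5} — only 3 is left for (r2,c2).
row 3 has {1,3,5}; column 2 has {1,2,3,5} — only 4 is left for (r3,c2).
row 3 has {1,3,4,5}; column 5 has {1,3,4,5} — only 2 is left for (r3,c5).
row 4 has {1,2,3,4}; column 4 has {2,3,4} — only 5 is left for (r4,c4).
row 5 has {2,5}; column 1 has {1,2,4,5} — only 3 is left for (r5,c1).
row 5 has {2,3,5}; column 3 has {1,2,3,5} — only 4 is left for (r5,c3).
row 5 has {2,3,4,5}; column 4 has {2,3,4,5} — only 1 is left for (r5,c4).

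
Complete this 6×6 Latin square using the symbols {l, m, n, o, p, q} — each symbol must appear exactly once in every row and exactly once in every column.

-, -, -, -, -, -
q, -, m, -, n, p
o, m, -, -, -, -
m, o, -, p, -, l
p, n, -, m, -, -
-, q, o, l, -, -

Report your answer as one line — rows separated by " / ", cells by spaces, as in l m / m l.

l p q n m o / q l m o n p / o m p q l n / m o n p q l / p n l m o q / n q o l p m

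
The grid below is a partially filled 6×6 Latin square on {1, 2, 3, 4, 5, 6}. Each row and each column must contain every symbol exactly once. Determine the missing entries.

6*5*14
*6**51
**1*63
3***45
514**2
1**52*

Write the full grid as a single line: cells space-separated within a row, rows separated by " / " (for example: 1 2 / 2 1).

6 3 5 2 1 4 / 4 6 2 3 5 1 / 2 5 1 4 6 3 / 3 2 6 1 4 5 / 5 1 4 6 3 2 / 1 4 3 5 2 6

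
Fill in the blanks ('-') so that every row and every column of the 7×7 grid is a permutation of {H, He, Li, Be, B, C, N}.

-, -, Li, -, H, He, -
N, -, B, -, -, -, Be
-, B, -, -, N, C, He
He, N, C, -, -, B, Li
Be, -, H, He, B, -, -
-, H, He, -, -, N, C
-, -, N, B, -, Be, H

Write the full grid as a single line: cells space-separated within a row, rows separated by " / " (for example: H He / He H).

C Be Li N H He B / N Li B C He H Be / H B Be Li N C He / He N C H Be B Li / Be C H He B Li N / B H He Be Li N C / Li He N B C Be H

Cell (r3,c3): row 3 has {He,B,C,N}; column 3 has {H,He,Li,B,C,N} → Be.
Cell (r4,c5): row 4 has {He,Li,B,C,N}; column 5 has {H,B,N} → Be.
Cell (r5,c6): row 5 has {H,He,Be,B}; column 6 has {He,Be,B,C,N} → Li.
Cell (r5,c7): row 5 has {H,He,Li,Be,B}; column 7 has {H,He,Li,Be,C} → N.
Cell (r6,c5): row 6 has {H,He,C,N}; column 5 has {H,Be,B,N} → Li.
Cell (r1,c7): row 1 has {H,He,Li}; column 7 has {H,He,Li,Be,C,N} → B.
Cell (r2,c6): row 2 has {Be,B,N}; column 6 has {He,Li,Be,B,C,N} → H.
Cell (r4,c4): row 4 has {He,Li,Be,B,C,N}; column 4 has {He,B} → H.
Cell (r5,c2): row 5 has {H,He,Li,Be,B,N}; column 2 has {H,B,N} → C.
Cell (r6,c1): row 6 has {H,He,Li,C,N}; column 1 has {He,Be,N} → B.
Cell (r6,c4): row 6 has {H,He,Li,B,C,N}; column 4 has {H,He,B} → Be.
Cell (r1,c1): row 1 has {H,He,Li,B}; column 1 has {He,Be,B,N} → C.
Cell (r1,c2): row 1 has {H,He,Li,B,C}; column 2 has {H,B,C,N} → Be.
Cell (r1,c4): row 1 has {H,He,Li,Be,B,C}; column 4 has {H,He,Be,B} → N.
Cell (r3,c4): row 3 has {He,Be,B,C,N}; column 4 has {H,He,Be,B,N} → Li.
Cell (r7,c1): row 7 has {H,Be,B,N}; column 1 has {He,Be,B,C,N} → Li.
Cell (r7,c2): row 7 has {H,Li,Be,B,N}; column 2 has {H,Be,B,C,N} → He.
Cell (r7,c5): row 7 has {H,He,Li,Be,B,N}; column 5 has {H,Li,Be,B,N} → C.
Cell (r2,c2): row 2 has {H,Be,B,N}; column 2 has {H,He,Be,B,C,N} → Li.
Cell (r2,c4): row 2 has {H,Li,Be,B,N}; column 4 has {H,He,Li,Be,B,N} → C.
Cell (r2,c5): row 2 has {H,Li,Be,B,C,N}; column 5 has {H,Li,Be,B,C,N} → He.
Cell (r3,c1): row 3 has {He,Li,Be,B,C,N}; column 1 has {He,Li,Be,B,C,N} → H.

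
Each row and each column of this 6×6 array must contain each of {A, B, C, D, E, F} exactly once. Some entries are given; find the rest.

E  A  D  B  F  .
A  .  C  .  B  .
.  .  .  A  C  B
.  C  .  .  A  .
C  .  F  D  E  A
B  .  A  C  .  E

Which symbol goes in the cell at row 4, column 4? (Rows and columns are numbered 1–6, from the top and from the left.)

(r1,c6) = C
(r3,c3) = E
(r4,c3) = B
(r5,c2) = B
(r6,c5) = D
(r6,c2) = F
(r3,c2) = D
(r2,c2) = E
(r2,c4) = F
(r2,c6) = D
(r3,c1) = F
(r4,c1) = D
(r4,c4) = E

E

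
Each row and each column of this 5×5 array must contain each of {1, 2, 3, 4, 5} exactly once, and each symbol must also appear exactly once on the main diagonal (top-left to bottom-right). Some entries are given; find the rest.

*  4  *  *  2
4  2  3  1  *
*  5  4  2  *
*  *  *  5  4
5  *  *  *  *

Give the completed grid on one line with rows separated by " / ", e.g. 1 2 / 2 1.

1 4 5 3 2 / 4 2 3 1 5 / 3 5 4 2 1 / 2 3 1 5 4 / 5 1 2 4 3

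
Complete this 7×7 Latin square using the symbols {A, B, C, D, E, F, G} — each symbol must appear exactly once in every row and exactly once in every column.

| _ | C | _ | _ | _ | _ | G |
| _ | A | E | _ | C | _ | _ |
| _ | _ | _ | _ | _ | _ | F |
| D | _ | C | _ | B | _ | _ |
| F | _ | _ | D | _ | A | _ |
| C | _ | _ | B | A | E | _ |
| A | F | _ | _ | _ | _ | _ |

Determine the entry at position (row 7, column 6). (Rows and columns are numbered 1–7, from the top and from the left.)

(r6,c7) = D
(r2,c7) = B
(r6,c2) = G
(r6,c3) = F
(r2,c1) = G
(r2,c4) = F
(r2,c6) = D
(r4,c2) = E
(r4,c7) = A
(r5,c2) = B
(r5,c3) = G
(r5,c5) = E
(r5,c7) = C
(r7,c7) = E
(r3,c2) = D
(r3,c5) = G
(r4,c4) = G
(r4,c6) = F
(r7,c4) = C
(r7,c5) = D
(r1,c5) = F
(r1,c6) = B
(r3,c6) = C
(r7,c3) = B
(r7,c6) = G

G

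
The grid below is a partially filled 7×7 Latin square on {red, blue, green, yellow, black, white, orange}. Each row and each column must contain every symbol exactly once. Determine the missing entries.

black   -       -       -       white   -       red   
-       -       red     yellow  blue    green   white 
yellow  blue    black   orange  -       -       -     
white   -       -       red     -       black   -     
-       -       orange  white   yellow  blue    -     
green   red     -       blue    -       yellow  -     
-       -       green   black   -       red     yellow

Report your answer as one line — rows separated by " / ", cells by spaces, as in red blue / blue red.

black yellow blue green white orange red / orange black red yellow blue green white / yellow blue black orange red white green / white orange yellow red green black blue / red green orange white yellow blue black / green red white blue black yellow orange / blue white green black orange red yellow

(r1,c4): row 1 has {red,black,white}; column 4 has {red,blue,yellow,black,white,orange}, so it must be green.
(r1,c6): row 1 has {red,green,black,white}; column 6 has {red,blue,green,yellow,black}, so it must be orange.
(r2,c1): row 2 has {red,blue,green,yellow,white}; column 1 has {green,yellow,black,white}, so it must be orange.
(r2,c2): row 2 has {red,blue,green,yellow,white,orange}; column 2 has {red,blue}, so it must be black.
(r3,c6): row 3 has {blue,yellow,black,orange}; column 6 has {red,blue,green,yellow,black,orange}, so it must be white.
(r3,c7): row 3 has {blue,yellow,black,white,orange}; column 7 has {red,yellow,white}, so it must be green.
(r5,c1): row 5 has {blue,yellow,white,orange}; column 1 has {green,yellow,black,white,orange}, so it must be red.
(r5,c2): row 5 has {red,blue,yellow,white,orange}; column 2 has {red,blue,black}, so it must be green.
(r5,c7): row 5 has {red,blue,green,yellow,white,orange}; column 7 has {red,green,yellow,white}, so it must be black.
(r6,c3): row 6 has {red,blue,green,yellow}; column 3 has {red,green,black,orange}, so it must be white.
(r6,c7): row 6 has {red,blue,green,yellow,white}; column 7 has {red,green,yellow,black,white}, so it must be orange.
(r7,c1): row 7 has {red,green,yellow,black}; column 1 has {red,green,yellow,black,white,orange}, so it must be blue.
(r7,c5): row 7 has {red,blue,green,yellow,black}; column 5 has {blue,yellow,white}, so it must be orange.
(r1,c2): row 1 has {red,green,black,white,orange}; column 2 has {red,blue,green,black}, so it must be yellow.
(r1,c3): row 1 has {red,green,yellow,black,white,orange}; column 3 has {red,green,black,white,orange}, so it must be blue.
(r3,c5): row 3 has {blue,green,yellow,black,white,orange}; column 5 has {blue,yellow,white,orange}, so it must be red.
(r4,c2): row 4 has {red,black,white}; column 2 has {red,blue,green,yellow,black}, so it must be orange.
(r4,c3): row 4 has {red,black,white,orange}; column 3 has {red,blue,green,black,white,orange}, so it must be yellow.
(r4,c5): row 4 has {red,yellow,black,white,orange}; column 5 has {red,blue,yellow,white,orange}, so it must be green.
(r4,c7): row 4 has {red,green,yellow,black,white,orange}; column 7 has {red,green,yellow,black,white,orange}, so it must be blue.
(r6,c5): row 6 has {red,blue,green,yellow,white,orange}; column 5 has {red,blue,green,yellow,white,orange}, so it must be black.
(r7,c2): row 7 has {red,blue,green,yellow,black,orange}; column 2 has {red,blue,green,yellow,black,orange}, so it must be white.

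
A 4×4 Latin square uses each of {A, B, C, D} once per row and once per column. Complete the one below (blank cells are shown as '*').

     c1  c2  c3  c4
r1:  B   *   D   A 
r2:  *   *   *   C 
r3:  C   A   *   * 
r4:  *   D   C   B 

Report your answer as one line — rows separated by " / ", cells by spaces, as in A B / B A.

B C D A / D B A C / C A B D / A D C B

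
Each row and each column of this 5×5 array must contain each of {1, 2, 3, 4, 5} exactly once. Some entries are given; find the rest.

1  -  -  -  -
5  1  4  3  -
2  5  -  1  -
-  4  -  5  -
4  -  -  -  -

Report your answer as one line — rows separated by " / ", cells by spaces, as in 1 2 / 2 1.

(r2,c5) = 2
(r3,c3) = 3
(r3,c5) = 4
(r4,c1) = 3
(r4,c5) = 1
(r5,c4) = 2
(r1,c4) = 4
(r4,c3) = 2
(r5,c2) = 3
(r5,c5) = 5
(r1,c2) = 2
(r1,c3) = 5
(r1,c5) = 3
(r5,c3) = 1

1 2 5 4 3 / 5 1 4 3 2 / 2 5 3 1 4 / 3 4 2 5 1 / 4 3 1 2 5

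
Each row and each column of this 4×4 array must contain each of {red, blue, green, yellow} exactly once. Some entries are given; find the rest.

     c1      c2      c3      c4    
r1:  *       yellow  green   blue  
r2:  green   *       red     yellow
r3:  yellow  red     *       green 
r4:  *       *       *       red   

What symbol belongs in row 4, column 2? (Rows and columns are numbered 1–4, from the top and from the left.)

green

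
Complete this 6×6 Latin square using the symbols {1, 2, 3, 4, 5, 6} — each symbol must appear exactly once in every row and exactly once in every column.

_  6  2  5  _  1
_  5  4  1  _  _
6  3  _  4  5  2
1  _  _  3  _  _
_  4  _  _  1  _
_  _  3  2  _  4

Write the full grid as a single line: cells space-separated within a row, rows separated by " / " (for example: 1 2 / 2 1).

(r3,c3) = 1
(r4,c2) = 2
(r5,c4) = 6
(r6,c1) = 5
(r6,c2) = 1
(r6,c5) = 6
(r4,c5) = 4
(r5,c3) = 5
(r5,c6) = 3
(r1,c5) = 3
(r2,c5) = 2
(r2,c6) = 6
(r4,c3) = 6
(r4,c6) = 5
(r5,c1) = 2
(r1,c1) = 4
(r2,c1) = 3

4 6 2 5 3 1 / 3 5 4 1 2 6 / 6 3 1 4 5 2 / 1 2 6 3 4 5 / 2 4 5 6 1 3 / 5 1 3 2 6 4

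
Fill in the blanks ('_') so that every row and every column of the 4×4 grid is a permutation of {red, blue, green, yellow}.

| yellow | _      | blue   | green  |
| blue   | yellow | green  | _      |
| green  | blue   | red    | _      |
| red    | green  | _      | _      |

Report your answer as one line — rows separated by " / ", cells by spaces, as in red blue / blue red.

yellow red blue green / blue yellow green red / green blue red yellow / red green yellow blue

(r1,c2): row 1 has {blue,green,yellow}; column 2 has {blue,green,yellow}, so it must be red.
(r2,c4): row 2 has {blue,green,yellow}; column 4 has {green}, so it must be red.
(r3,c4): row 3 has {red,blue,green}; column 4 has {red,green}, so it must be yellow.
(r4,c3): row 4 has {red,green}; column 3 has {red,blue,green}, so it must be yellow.
(r4,c4): row 4 has {red,green,yellow}; column 4 has {red,green,yellow}, so it must be blue.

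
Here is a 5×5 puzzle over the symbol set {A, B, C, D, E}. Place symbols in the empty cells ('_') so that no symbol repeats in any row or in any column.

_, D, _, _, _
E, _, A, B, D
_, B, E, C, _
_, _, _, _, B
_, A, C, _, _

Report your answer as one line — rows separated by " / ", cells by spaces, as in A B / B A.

(r1,c3) = B
(r2,c2) = C
(r3,c5) = A
(r4,c2) = E
(r4,c3) = D
(r4,c4) = A
(r5,c5) = E
(r1,c4) = E
(r1,c5) = C
(r3,c1) = D
(r4,c1) = C
(r5,c1) = B
(r5,c4) = D
(r1,c1) = A

A D B E C / E C A B D / D B E C A / C E D A B / B A C D E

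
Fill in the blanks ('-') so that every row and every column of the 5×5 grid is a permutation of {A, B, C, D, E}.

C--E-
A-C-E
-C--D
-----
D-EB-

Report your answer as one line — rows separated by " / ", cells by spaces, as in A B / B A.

C D A E B / A B C D E / E C B A D / B E D C A / D A E B C

(r2,c4): row 2 has {A,C,E}; column 4 has {B,E}, so it must be D.
(r3,c4): row 3 has {C,D}; column 4 has {B,D,E}, so it must be A.
(r4,c4): row 4 is empty so far; column 4 has {A,B,D,E}, so it must be C.
(r5,c2): row 5 has {B,D,E}; column 2 has {C}, so it must be A.
(r5,c5): row 5 has {A,B,D,E}; column 5 has {D,E}, so it must be C.
(r2,c2): row 2 has {A,C,D,E}; column 2 has {A,C}, so it must be B.
(r3,c3): row 3 has {A,C,D}; column 3 has {C,E}, so it must be B.
(r1,c2): row 1 has {C,E}; column 2 has {A,B,C}, so it must be D.
(r1,c3): row 1 has {C,D,E}; column 3 has {B,C,E}, so it must be A.
(r1,c5): row 1 has {A,C,D,E}; column 5 has {C,D,E}, so it must be B.
(r3,c1): row 3 has {A,B,C,D}; column 1 has {A,C,D}, so it must be E.
(r4,c1): row 4 has {C}; column 1 has {A,C,D,E}, so it must be B.
(r4,c2): row 4 has {B,C}; column 2 has {A,B,C,D}, so it must be E.
(r4,c3): row 4 has {B,C,E}; column 3 has {A,B,C,E}, so it must be D.
(r4,c5): row 4 has {B,C,D,E}; column 5 has {B,C,D,E}, so it must be A.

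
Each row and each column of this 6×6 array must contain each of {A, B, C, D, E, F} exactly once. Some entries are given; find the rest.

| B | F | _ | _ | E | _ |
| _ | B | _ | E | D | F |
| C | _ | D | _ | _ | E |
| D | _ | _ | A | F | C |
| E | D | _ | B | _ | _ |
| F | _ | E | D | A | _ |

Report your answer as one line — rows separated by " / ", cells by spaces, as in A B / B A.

B F A C E D / A B C E D F / C A D F B E / D E B A F C / E D F B C A / F C E D A B

(r1,c4): row 1 has {B,E,F}; column 4 has {A,B,D,E}, so it must be C.
(r2,c1): row 2 has {B,D,E,F}; column 1 has {B,C,D,E,F}, so it must be A.
(r2,c3): row 2 has {A,B,D,E,F}; column 3 has {D,E}, so it must be C.
(r3,c2): row 3 has {C,D,E}; column 2 has {B,D,F}, so it must be A.
(r3,c4): row 3 has {A,C,D,E}; column 4 has {A,B,C,D,E}, so it must be F.
(r3,c5): row 3 has {A,C,D,E,F}; column 5 has {A,D,E,F}, so it must be B.
(r4,c2): row 4 has {A,C,D,F}; column 2 has {A,B,D,F}, so it must be E.
(r4,c3): row 4 has {A,C,D,E,F}; column 3 has {C,D,E}, so it must be B.
(r5,c5): row 5 has {B,D,E}; column 5 has {A,B,D,E,F}, so it must be C.
(r5,c6): row 5 has {B,C,D,E}; column 6 has {C,E,F}, so it must be A.
(r6,c2): row 6 has {A,D,E,F}; column 2 has {A,B,D,E,F}, so it must be C.
(r6,c6): row 6 has {A,C,D,E,F}; column 6 has {A,C,E,F}, so it must be B.
(r1,c3): row 1 has {B,C,E,F}; column 3 has {B,C,D,E}, so it must be A.
(r1,c6): row 1 has {A,B,C,E,F}; column 6 has {A,B,C,E,F}, so it must be D.
(r5,c3): row 5 has {A,B,C,D,E}; column 3 has {A,B,C,D,E}, so it must be F.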